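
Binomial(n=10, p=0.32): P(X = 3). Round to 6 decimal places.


P = C(n,k) * p^k * (1-p)^(n-k)
C(10,3) = 120
p^k = 0.32^3 = 0.032768
(1-p)^(n-k) = 0.68^7 ≈ 0.06722989
P = 120 * 0.032768 * 0.06722989 ≈ 0.264359

0.264359


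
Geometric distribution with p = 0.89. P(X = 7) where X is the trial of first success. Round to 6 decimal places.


P = (1-p)^(k-1) * p
(1-p)^(k-1) = 0.11^6 = 0.000001771561
P = 0.000001771561 * 0.89 ≈ 0.000001576689

0.000002


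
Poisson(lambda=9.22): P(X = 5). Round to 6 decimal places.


P = e^(-lam) * lam^k / k!
e^(-9.22) ≈ 0.00009903869
lam^k = 9.22^5 ≈ 66627.666811
k! = 5! = 120
P = 0.00009903869 * 66627.666811 / 120 ≈ 0.054989

0.054989


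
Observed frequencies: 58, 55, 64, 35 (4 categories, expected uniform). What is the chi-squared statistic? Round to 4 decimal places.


chi2 = sum((O-E)^2/E), E = total/4
total = 212, E = 212/4 = 53
(58 - 53)^2 / 53 = 25 / 53 = 25/53 ≈ 0.471698
(55 - 53)^2 / 53 = 4 / 53 = 4/53 ≈ 0.075472
(64 - 53)^2 / 53 = 121 / 53 = 121/53 ≈ 2.283019
(35 - 53)^2 / 53 = 324 / 53 = 324/53 ≈ 6.113208
chi2 = 474/53 ≈ 8.943396

8.9434


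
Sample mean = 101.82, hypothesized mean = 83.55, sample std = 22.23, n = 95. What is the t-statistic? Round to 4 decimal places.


t = (xbar - mu0) / (s/sqrt(n))
xbar - mu0 = 101.82 - 83.55 = 18.27
sqrt(95) ≈ 9.74679434
s/sqrt(n) = 22.23 / 9.74679434 ≈ 2.28074988
t = 18.27 / 2.28074988 ≈ 8.010523

8.0105


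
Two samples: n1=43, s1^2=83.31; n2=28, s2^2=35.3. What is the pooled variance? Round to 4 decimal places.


sp^2 = ((n1-1)*s1^2 + (n2-1)*s2^2)/(n1+n2-2)
(n1-1)*s1^2 = 42 * 83.31 = 3499.02
(n2-1)*s2^2 = 27 * 35.3 = 953.1
numerator = 3499.02 + 953.1 = 4452.12
n1+n2-2 = 69
sp^2 = 4452.12 / 69 = 37101/575 ≈ 64.523478

64.5235


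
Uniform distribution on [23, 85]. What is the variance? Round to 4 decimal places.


Var = (b-a)^2 / 12
(b-a)^2 = (85 - 23)^2 = 3844
Var = 3844/12 ≈ 320.333333

320.3333


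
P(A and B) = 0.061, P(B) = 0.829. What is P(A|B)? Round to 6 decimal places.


P(A|B) = P(A and B) / P(B) = 0.061 / 0.829 = 61/829 ≈ 0.07358263

0.073583


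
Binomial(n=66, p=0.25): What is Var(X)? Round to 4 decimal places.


Var = n*p*(1-p) = 66 * 0.25 * 0.75 = 12.375

12.3750


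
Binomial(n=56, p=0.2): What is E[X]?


E[X] = n*p = 56 * 0.2 = 11.2

11.2


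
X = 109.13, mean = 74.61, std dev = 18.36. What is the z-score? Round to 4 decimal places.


z = (X - mu) / sigma
X - mu = 109.13 - 74.61 = 34.52
z = 34.52 / 18.36 = 863/459 ≈ 1.880174

1.8802


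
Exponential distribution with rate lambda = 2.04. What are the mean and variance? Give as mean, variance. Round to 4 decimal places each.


mean = 1/lam, var = 1/lam^2
mean = 1 / 2.04 = 25/51 ≈ 0.490196
lam^2 = 2.04^2 = 4.1616
var = 1 / 4.1616 = 625/2601 ≈ 0.240292

0.4902, 0.2403


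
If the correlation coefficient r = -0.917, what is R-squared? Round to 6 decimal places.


R^2 = r^2 = (-0.917)^2 = 0.840889

0.840889


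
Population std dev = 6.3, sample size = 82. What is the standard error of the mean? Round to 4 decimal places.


SE = sigma / sqrt(n)
sqrt(82) ≈ 9.055385
SE = 6.3 / 9.055385 ≈ 0.695719

0.6957


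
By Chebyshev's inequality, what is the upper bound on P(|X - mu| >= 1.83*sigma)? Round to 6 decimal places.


P <= 1/k^2
k^2 = 1.83^2 = 3.3489
1/k^2 = 1 / 3.3489 ≈ 0.29860551

0.298606


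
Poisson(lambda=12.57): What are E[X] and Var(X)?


E[X] = Var(X) = lambda = 12.57

12.57, 12.57


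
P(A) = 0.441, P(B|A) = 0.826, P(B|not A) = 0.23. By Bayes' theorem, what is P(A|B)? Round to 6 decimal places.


P(A|B) = P(B|A)*P(A) / P(B), P(B) = P(B|A)*P(A) + P(B|not A)*P(not A)
P(B|A)*P(A) = 0.826 * 0.441 = 0.364266
P(B|not A)*P(not A) = 0.23 * 0.559 = 0.12857
P(B) = 0.364266 + 0.12857 = 0.492836
P(A|B) = 0.364266 / 0.492836 ≈ 0.73912214

0.739122


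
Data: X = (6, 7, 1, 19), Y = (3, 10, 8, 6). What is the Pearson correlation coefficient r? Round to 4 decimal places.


r = sum((xi-xbar)(yi-ybar)) / sqrt(sum((xi-xbar)^2) * sum((yi-ybar)^2))
n = 4, xbar = 33/4 = 8.25, ybar = 27/4 = 6.75
Sxy = sum((xi-xbar)(yi-ybar)) = -12.75
Sxx = sum((xi-xbar)^2) = 174.75
Syy = sum((yi-ybar)^2) = 26.75
sqrt(Sxx*Syy) ≈ 68.370772
r = Sxy / sqrt(Sxx*Syy) = -12.75 / 68.370772 ≈ -0.186483

-0.1865


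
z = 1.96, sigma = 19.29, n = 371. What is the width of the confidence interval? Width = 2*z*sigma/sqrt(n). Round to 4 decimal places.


width = 2*z*sigma/sqrt(n)
2*z*sigma = 2 * 1.96 * 19.29 = 75.6168
sqrt(371) ≈ 19.261360
width = 75.6168 / 19.261360 ≈ 3.925829

3.9258


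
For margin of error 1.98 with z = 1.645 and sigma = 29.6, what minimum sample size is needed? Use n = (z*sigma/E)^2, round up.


z*sigma/E = 1.645 * 29.6 / 1.98 = 12173/495 ≈ 24.591919
(z*sigma/E)^2 ≈ 604.762490
round up: n = 605

605


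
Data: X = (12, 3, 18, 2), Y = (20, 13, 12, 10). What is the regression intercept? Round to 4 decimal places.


a = ybar - b*xbar, where b = sum((xi-xbar)(yi-ybar)) / sum((xi-xbar)^2)
n = 4, xbar = 35/4 = 8.75, ybar = 55/4 = 13.75
Sxy = sum((xi-xbar)(yi-ybar)) = 33.75
Sxx = sum((xi-xbar)^2) = 174.75
b = Sxy / Sxx = 45/233 ≈ 0.193133
a = 13.75 - 0.193133 * 8.75 = 2810/233 ≈ 12.060086

12.0601


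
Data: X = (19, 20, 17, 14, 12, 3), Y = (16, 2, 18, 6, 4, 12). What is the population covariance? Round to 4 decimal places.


Cov = (1/n)*sum((xi-xbar)(yi-ybar))
n = 6, xbar = 85/6 ≈ 14.166667, ybar = 58/6 = 29/3 ≈ 9.666667
sum((xi-xbar)(yi-ybar)) = -11/3 ≈ -3.666667
Cov = -3.666667 / 6 = -11/18 ≈ -0.611111

-0.6111


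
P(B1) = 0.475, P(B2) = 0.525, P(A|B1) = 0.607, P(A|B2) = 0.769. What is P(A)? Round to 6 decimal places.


P(A) = P(A|B1)*P(B1) + P(A|B2)*P(B2)
P(A|B1)*P(B1) = 0.607 * 0.475 = 0.288325
P(A|B2)*P(B2) = 0.769 * 0.525 = 0.403725
P(A) = 0.288325 + 0.403725 = 0.69205

0.692050


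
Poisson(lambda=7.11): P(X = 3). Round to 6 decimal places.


P = e^(-lam) * lam^k / k!
e^(-7.11) ≈ 0.0008168950
lam^k = 7.11^3 = 359.425431
k! = 3! = 6
P = 0.0008168950 * 359.425431 / 6 ≈ 0.048935

0.048935


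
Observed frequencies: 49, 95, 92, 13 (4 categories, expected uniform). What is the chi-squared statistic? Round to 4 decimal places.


chi2 = sum((O-E)^2/E), E = total/4
total = 249, E = 249/4 = 62.25
(49 - 62.25)^2 / 62.25 = 175.5625 / 62.25 = 2809/996 ≈ 2.820281
(95 - 62.25)^2 / 62.25 = 1072.5625 / 62.25 = 17161/996 ≈ 17.229920
(92 - 62.25)^2 / 62.25 = 885.0625 / 62.25 = 14161/996 ≈ 14.217871
(13 - 62.25)^2 / 62.25 = 2425.5625 / 62.25 = 38809/996 ≈ 38.964859
chi2 = 18235/249 ≈ 73.232932

73.2329


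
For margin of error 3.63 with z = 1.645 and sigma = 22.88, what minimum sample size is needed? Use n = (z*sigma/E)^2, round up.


z*sigma/E = 1.645 * 22.88 / 3.63 = 8554/825 ≈ 10.368485
(z*sigma/E)^2 ≈ 107.505478
round up: n = 108

108


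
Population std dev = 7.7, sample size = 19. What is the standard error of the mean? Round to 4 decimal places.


SE = sigma / sqrt(n)
sqrt(19) ≈ 4.358899
SE = 7.7 / 4.358899 ≈ 1.766501

1.7665


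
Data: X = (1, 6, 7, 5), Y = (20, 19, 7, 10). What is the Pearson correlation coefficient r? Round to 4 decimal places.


r = sum((xi-xbar)(yi-ybar)) / sqrt(sum((xi-xbar)^2) * sum((yi-ybar)^2))
n = 4, xbar = 19/4 = 4.75, ybar = 56/4 = 14
Sxy = sum((xi-xbar)(yi-ybar)) = -33
Sxx = sum((xi-xbar)^2) = 20.75
Syy = sum((yi-ybar)^2) = 126
sqrt(Sxx*Syy) ≈ 51.132182
r = Sxy / sqrt(Sxx*Syy) = -33 / 51.132182 ≈ -0.645386

-0.6454


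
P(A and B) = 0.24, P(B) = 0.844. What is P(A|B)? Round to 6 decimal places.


P(A|B) = P(A and B) / P(B) = 0.24 / 0.844 = 60/211 ≈ 0.28436019

0.284360


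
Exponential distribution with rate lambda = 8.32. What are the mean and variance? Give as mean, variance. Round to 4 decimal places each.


mean = 1/lam, var = 1/lam^2
mean = 1 / 8.32 = 25/208 ≈ 0.120192
lam^2 = 8.32^2 = 69.2224
var = 1 / 69.2224 ≈ 0.014446

0.1202, 0.0144


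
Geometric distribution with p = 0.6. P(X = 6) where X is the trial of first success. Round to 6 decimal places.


P = (1-p)^(k-1) * p
(1-p)^(k-1) = 0.4^5 = 0.01024
P = 0.01024 * 0.6 = 0.006144

0.006144


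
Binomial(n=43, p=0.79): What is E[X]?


E[X] = n*p = 43 * 0.79 = 33.97

33.97


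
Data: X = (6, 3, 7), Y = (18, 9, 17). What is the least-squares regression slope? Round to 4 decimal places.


b = sum((xi-xbar)(yi-ybar)) / sum((xi-xbar)^2)
n = 3, xbar = 16/3 ≈ 5.333333, ybar = 44/3 ≈ 14.666667
Sxy = sum((xi-xbar)(yi-ybar)) = 58/3 ≈ 19.333333
Sxx = sum((xi-xbar)^2) = 26/3 ≈ 8.666667
b = Sxy / Sxx = 29/13 ≈ 2.230769

2.2308


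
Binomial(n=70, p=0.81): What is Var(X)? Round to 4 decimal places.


Var = n*p*(1-p) = 70 * 0.81 * 0.19 = 10.773

10.7730


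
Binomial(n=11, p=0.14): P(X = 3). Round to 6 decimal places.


P = C(n,k) * p^k * (1-p)^(n-k)
C(11,3) = 165
p^k = 0.14^3 = 0.002744
(1-p)^(n-k) = 0.86^8 ≈ 0.2992179
P = 165 * 0.002744 * 0.2992179 ≈ 0.135474

0.135474


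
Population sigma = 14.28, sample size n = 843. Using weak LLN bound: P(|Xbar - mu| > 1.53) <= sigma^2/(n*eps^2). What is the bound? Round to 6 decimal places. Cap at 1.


bound = min(1, sigma^2/(n*eps^2))
sigma^2 = 14.28^2 = 203.9184
n*eps^2 = 843 * 1.53^2 = 843 * 2.3409 = 1973.3787
sigma^2/(n*eps^2) = 203.9184 / 1973.3787 = 784/7587 ≈ 0.10333465

0.103335


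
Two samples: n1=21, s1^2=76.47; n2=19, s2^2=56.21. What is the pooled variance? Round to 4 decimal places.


sp^2 = ((n1-1)*s1^2 + (n2-1)*s2^2)/(n1+n2-2)
(n1-1)*s1^2 = 20 * 76.47 = 1529.4
(n2-1)*s2^2 = 18 * 56.21 = 1011.78
numerator = 1529.4 + 1011.78 = 2541.18
n1+n2-2 = 38
sp^2 = 2541.18 / 38 = 127059/1900 ≈ 66.873158

66.8732


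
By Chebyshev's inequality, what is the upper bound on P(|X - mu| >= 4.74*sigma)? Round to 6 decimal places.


P <= 1/k^2
k^2 = 4.74^2 = 22.4676
1/k^2 = 1 / 22.4676 ≈ 0.04450854

0.044509


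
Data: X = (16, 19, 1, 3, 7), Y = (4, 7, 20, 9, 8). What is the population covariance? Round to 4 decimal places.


Cov = (1/n)*sum((xi-xbar)(yi-ybar))
n = 5, xbar = 46/5 = 9.2, ybar = 48/5 = 9.6
sum((xi-xbar)(yi-ybar)) = -141.6
Cov = -141.6 / 5 = -28.32

-28.3200


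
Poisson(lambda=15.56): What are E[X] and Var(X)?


E[X] = Var(X) = lambda = 15.56

15.56, 15.56


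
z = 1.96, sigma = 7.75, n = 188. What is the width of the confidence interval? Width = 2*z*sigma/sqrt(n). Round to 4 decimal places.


width = 2*z*sigma/sqrt(n)
2*z*sigma = 2 * 1.96 * 7.75 = 30.38
sqrt(188) ≈ 13.711309
width = 30.38 / 13.711309 ≈ 2.215689

2.2157


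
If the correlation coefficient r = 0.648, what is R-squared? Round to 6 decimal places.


R^2 = r^2 = (0.648)^2 = 0.419904

0.419904


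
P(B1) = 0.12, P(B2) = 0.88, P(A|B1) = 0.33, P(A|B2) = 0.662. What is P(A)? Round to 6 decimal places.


P(A) = P(A|B1)*P(B1) + P(A|B2)*P(B2)
P(A|B1)*P(B1) = 0.33 * 0.12 = 0.0396
P(A|B2)*P(B2) = 0.662 * 0.88 = 0.58256
P(A) = 0.0396 + 0.58256 = 0.62216

0.622160


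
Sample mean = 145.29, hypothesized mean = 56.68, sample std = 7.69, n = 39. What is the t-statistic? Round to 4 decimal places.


t = (xbar - mu0) / (s/sqrt(n))
xbar - mu0 = 145.29 - 56.68 = 88.61
sqrt(39) ≈ 6.24499800
s/sqrt(n) = 7.69 / 6.24499800 ≈ 1.23138550
t = 88.61 / 1.23138550 ≈ 71.959593

71.9596


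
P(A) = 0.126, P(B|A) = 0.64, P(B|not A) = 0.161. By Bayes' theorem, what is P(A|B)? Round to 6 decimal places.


P(A|B) = P(B|A)*P(A) / P(B), P(B) = P(B|A)*P(A) + P(B|not A)*P(not A)
P(B|A)*P(A) = 0.64 * 0.126 = 0.08064
P(B|not A)*P(not A) = 0.161 * 0.874 = 0.140714
P(B) = 0.08064 + 0.140714 = 0.221354
P(A|B) = 0.08064 / 0.221354 ≈ 0.36430333

0.364303


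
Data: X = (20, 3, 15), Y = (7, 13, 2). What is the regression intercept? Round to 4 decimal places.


a = ybar - b*xbar, where b = sum((xi-xbar)(yi-ybar)) / sum((xi-xbar)^2)
n = 3, xbar = 38/3 ≈ 12.666667, ybar = 22/3 ≈ 7.333333
Sxy = sum((xi-xbar)(yi-ybar)) = -209/3 ≈ -69.666667
Sxx = sum((xi-xbar)^2) = 458/3 ≈ 152.666667
b = Sxy / Sxx = -209/458 ≈ -0.456332
a = 7.333333 - (-0.456332) * 12.666667 = 3003/229 ≈ 13.113537

13.1135


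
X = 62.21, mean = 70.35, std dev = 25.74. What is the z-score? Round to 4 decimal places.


z = (X - mu) / sigma
X - mu = 62.21 - 70.35 = -8.14
z = -8.14 / 25.74 = -37/117 ≈ -0.316239

-0.3162


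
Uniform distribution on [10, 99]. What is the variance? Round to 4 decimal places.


Var = (b-a)^2 / 12
(b-a)^2 = (99 - 10)^2 = 7921
Var = 7921/12 ≈ 660.083333

660.0833


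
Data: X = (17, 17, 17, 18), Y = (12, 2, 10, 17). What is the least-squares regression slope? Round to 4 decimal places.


b = sum((xi-xbar)(yi-ybar)) / sum((xi-xbar)^2)
n = 4, xbar = 69/4 = 17.25, ybar = 41/4 = 10.25
Sxy = sum((xi-xbar)(yi-ybar)) = 6.75
Sxx = sum((xi-xbar)^2) = 0.75
b = Sxy / Sxx = 9

9.0000


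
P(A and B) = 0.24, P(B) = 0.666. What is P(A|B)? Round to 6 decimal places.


P(A|B) = P(A and B) / P(B) = 0.24 / 0.666 = 40/111 ≈ 0.36036036

0.360360


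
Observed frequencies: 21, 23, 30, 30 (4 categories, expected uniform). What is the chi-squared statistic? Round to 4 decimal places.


chi2 = sum((O-E)^2/E), E = total/4
total = 104, E = 104/4 = 26
(21 - 26)^2 / 26 = 25 / 26 = 25/26 ≈ 0.961538
(23 - 26)^2 / 26 = 9 / 26 = 9/26 ≈ 0.346154
(30 - 26)^2 / 26 = 16 / 26 = 8/13 ≈ 0.615385
(30 - 26)^2 / 26 = 16 / 26 = 8/13 ≈ 0.615385
chi2 = 33/13 ≈ 2.538462

2.5385


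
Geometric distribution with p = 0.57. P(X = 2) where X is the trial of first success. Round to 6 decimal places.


P = (1-p)^(k-1) * p
(1-p)^(k-1) = 0.43^1 = 0.43
P = 0.43 * 0.57 = 0.2451

0.245100


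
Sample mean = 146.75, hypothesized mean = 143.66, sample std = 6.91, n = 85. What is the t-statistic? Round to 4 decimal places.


t = (xbar - mu0) / (s/sqrt(n))
xbar - mu0 = 146.75 - 143.66 = 3.09
sqrt(85) ≈ 9.21954446
s/sqrt(n) = 6.91 / 9.21954446 ≈ 0.74949473
t = 3.09 / 0.74949473 ≈ 4.122777

4.1228


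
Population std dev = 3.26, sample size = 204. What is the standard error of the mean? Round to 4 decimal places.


SE = sigma / sqrt(n)
sqrt(204) ≈ 14.282857
SE = 3.26 / 14.282857 ≈ 0.228246

0.2282


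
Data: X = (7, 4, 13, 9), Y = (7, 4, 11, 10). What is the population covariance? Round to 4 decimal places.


Cov = (1/n)*sum((xi-xbar)(yi-ybar))
n = 4, xbar = 33/4 = 8.25, ybar = 32/4 = 8
sum((xi-xbar)(yi-ybar)) = 34
Cov = 34 / 4 = 8.5

8.5000


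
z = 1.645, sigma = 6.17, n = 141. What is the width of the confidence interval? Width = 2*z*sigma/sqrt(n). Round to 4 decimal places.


width = 2*z*sigma/sqrt(n)
2*z*sigma = 2 * 1.645 * 6.17 = 20.2993
sqrt(141) ≈ 11.874342
width = 20.2993 / 11.874342 ≈ 1.709509

1.7095


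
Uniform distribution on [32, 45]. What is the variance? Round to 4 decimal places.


Var = (b-a)^2 / 12
(b-a)^2 = (45 - 32)^2 = 169
Var = 169/12 ≈ 14.083333

14.0833


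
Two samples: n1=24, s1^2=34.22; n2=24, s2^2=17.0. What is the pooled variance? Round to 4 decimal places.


sp^2 = ((n1-1)*s1^2 + (n2-1)*s2^2)/(n1+n2-2)
(n1-1)*s1^2 = 23 * 34.22 = 787.06
(n2-1)*s2^2 = 23 * 17.0 = 391
numerator = 787.06 + 391 = 1178.06
n1+n2-2 = 46
sp^2 = 1178.06 / 46 = 25.61

25.6100


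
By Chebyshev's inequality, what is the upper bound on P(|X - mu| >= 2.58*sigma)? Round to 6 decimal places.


P <= 1/k^2
k^2 = 2.58^2 = 6.6564
1/k^2 = 1 / 6.6564 ≈ 0.15023136

0.150231


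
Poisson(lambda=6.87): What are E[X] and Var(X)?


E[X] = Var(X) = lambda = 6.87

6.87, 6.87


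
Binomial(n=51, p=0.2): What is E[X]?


E[X] = n*p = 51 * 0.2 = 10.2

10.2


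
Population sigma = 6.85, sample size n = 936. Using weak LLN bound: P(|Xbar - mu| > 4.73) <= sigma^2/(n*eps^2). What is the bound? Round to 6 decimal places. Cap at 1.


bound = min(1, sigma^2/(n*eps^2))
sigma^2 = 6.85^2 = 46.9225
n*eps^2 = 936 * 4.73^2 = 936 * 22.3729 = 20941.0344
sigma^2/(n*eps^2) = 46.9225 / 20941.0344 ≈ 0.00224070

0.002241


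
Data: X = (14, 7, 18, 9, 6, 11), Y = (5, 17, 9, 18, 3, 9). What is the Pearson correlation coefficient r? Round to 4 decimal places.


r = sum((xi-xbar)(yi-ybar)) / sqrt(sum((xi-xbar)^2) * sum((yi-ybar)^2))
n = 6, xbar = 65/6 ≈ 10.833333, ybar = 61/6 ≈ 10.166667
Sxy = sum((xi-xbar)(yi-ybar)) = -185/6 ≈ -30.833333
Sxx = sum((xi-xbar)^2) = 617/6 ≈ 102.833333
Syy = sum((yi-ybar)^2) = 1133/6 ≈ 188.833333
sqrt(Sxx*Syy) ≈ 139.349780
r = Sxy / sqrt(Sxx*Syy) = -30.833333 / 139.349780 ≈ -0.221266

-0.2213


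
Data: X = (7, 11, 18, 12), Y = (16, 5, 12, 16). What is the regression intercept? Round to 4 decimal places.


a = ybar - b*xbar, where b = sum((xi-xbar)(yi-ybar)) / sum((xi-xbar)^2)
n = 4, xbar = 48/4 = 12, ybar = 49/4 = 12.25
Sxy = sum((xi-xbar)(yi-ybar)) = -13
Sxx = sum((xi-xbar)^2) = 62
b = Sxy / Sxx = -13/62 ≈ -0.209677
a = 12.25 - (-0.209677) * 12 = 1831/124 ≈ 14.766129

14.7661


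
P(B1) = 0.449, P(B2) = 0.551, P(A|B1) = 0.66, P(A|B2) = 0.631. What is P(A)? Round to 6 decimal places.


P(A) = P(A|B1)*P(B1) + P(A|B2)*P(B2)
P(A|B1)*P(B1) = 0.66 * 0.449 = 0.29634
P(A|B2)*P(B2) = 0.631 * 0.551 = 0.347681
P(A) = 0.29634 + 0.347681 = 0.644021

0.644021


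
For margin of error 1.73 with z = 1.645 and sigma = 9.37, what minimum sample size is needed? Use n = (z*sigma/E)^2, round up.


z*sigma/E = 1.645 * 9.37 / 1.73 ≈ 8.909624
(z*sigma/E)^2 ≈ 79.381405
round up: n = 80

80


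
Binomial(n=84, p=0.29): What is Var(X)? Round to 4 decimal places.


Var = n*p*(1-p) = 84 * 0.29 * 0.71 = 17.2956

17.2956


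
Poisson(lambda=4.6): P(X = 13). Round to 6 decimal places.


P = e^(-lam) * lam^k / k!
e^(-4.6) ≈ 0.01005184
lam^k = 4.6^13 ≈ 412906587.698354
k! = 13! = 6227020800
P = 0.01005184 * 412906587.698354 / 6227020800 ≈ 0.000667

0.000667


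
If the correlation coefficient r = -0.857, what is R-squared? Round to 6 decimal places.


R^2 = r^2 = (-0.857)^2 = 0.734449

0.734449


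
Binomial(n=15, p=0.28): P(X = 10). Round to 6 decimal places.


P = C(n,k) * p^k * (1-p)^(n-k)
C(15,10) = 3003
p^k = 0.28^10 ≈ 0.000002961968
(1-p)^(n-k) = 0.72^5 ≈ 0.1934918
P = 3003 * 0.000002961968 * 0.1934918 ≈ 0.001721

0.001721


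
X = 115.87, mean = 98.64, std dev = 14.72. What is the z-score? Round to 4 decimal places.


z = (X - mu) / sigma
X - mu = 115.87 - 98.64 = 17.23
z = 17.23 / 14.72 = 1723/1472 ≈ 1.170516

1.1705


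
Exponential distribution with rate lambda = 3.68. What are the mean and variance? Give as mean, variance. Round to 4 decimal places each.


mean = 1/lam, var = 1/lam^2
mean = 1 / 3.68 = 25/92 ≈ 0.271739
lam^2 = 3.68^2 = 13.5424
var = 1 / 13.5424 = 625/8464 ≈ 0.073842

0.2717, 0.0738


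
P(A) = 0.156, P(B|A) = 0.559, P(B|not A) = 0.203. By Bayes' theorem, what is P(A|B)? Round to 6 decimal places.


P(A|B) = P(B|A)*P(A) / P(B), P(B) = P(B|A)*P(A) + P(B|not A)*P(not A)
P(B|A)*P(A) = 0.559 * 0.156 = 0.087204
P(B|not A)*P(not A) = 0.203 * 0.844 = 0.171332
P(B) = 0.087204 + 0.171332 = 0.258536
P(A|B) = 0.087204 / 0.258536 ≈ 0.33729925

0.337299


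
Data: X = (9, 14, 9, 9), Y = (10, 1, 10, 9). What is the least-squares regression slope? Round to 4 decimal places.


b = sum((xi-xbar)(yi-ybar)) / sum((xi-xbar)^2)
n = 4, xbar = 41/4 = 10.25, ybar = 30/4 = 7.5
Sxy = sum((xi-xbar)(yi-ybar)) = -32.5
Sxx = sum((xi-xbar)^2) = 18.75
b = Sxy / Sxx = -26/15 ≈ -1.733333

-1.7333


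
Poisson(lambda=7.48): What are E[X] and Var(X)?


E[X] = Var(X) = lambda = 7.48

7.48, 7.48


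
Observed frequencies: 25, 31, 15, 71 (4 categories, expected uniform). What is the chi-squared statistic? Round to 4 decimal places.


chi2 = sum((O-E)^2/E), E = total/4
total = 142, E = 142/4 = 35.5
(25 - 35.5)^2 / 35.5 = 110.25 / 35.5 = 441/142 ≈ 3.105634
(31 - 35.5)^2 / 35.5 = 20.25 / 35.5 = 81/142 ≈ 0.570423
(15 - 35.5)^2 / 35.5 = 420.25 / 35.5 = 1681/142 ≈ 11.838028
(71 - 35.5)^2 / 35.5 = 1260.25 / 35.5 = 35.5
chi2 = 3622/71 ≈ 51.014085

51.0141


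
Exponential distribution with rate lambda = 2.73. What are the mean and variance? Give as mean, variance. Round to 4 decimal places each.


mean = 1/lam, var = 1/lam^2
mean = 1 / 2.73 = 100/273 ≈ 0.366300
lam^2 = 2.73^2 = 7.4529
var = 1 / 7.4529 ≈ 0.134176

0.3663, 0.1342


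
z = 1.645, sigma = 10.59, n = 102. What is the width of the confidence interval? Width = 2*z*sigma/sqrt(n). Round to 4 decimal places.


width = 2*z*sigma/sqrt(n)
2*z*sigma = 2 * 1.645 * 10.59 = 34.8411
sqrt(102) ≈ 10.099505
width = 34.8411 / 10.099505 ≈ 3.449783

3.4498


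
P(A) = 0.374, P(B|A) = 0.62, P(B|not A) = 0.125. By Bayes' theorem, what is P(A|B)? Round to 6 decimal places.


P(A|B) = P(B|A)*P(A) / P(B), P(B) = P(B|A)*P(A) + P(B|not A)*P(not A)
P(B|A)*P(A) = 0.62 * 0.374 = 0.23188
P(B|not A)*P(not A) = 0.125 * 0.626 = 0.07825
P(B) = 0.23188 + 0.07825 = 0.31013
P(A|B) = 0.23188 / 0.31013 ≈ 0.74768645

0.747686


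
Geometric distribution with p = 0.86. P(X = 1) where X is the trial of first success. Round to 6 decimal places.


P = (1-p)^(k-1) * p
(1-p)^(k-1) = 0.14^0 = 1
P = 1 * 0.86 = 0.86

0.860000


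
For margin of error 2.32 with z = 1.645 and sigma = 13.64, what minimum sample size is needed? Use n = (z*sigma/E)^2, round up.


z*sigma/E = 1.645 * 13.64 / 2.32 ≈ 9.671466
(z*sigma/E)^2 ≈ 93.537245
round up: n = 94

94


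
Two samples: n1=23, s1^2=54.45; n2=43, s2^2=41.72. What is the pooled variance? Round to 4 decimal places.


sp^2 = ((n1-1)*s1^2 + (n2-1)*s2^2)/(n1+n2-2)
(n1-1)*s1^2 = 22 * 54.45 = 1197.9
(n2-1)*s2^2 = 42 * 41.72 = 1752.24
numerator = 1197.9 + 1752.24 = 2950.14
n1+n2-2 = 64
sp^2 = 2950.14 / 64 = 147507/3200 ≈ 46.095938

46.0959


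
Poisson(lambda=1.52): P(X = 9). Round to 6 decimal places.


P = e^(-lam) * lam^k / k!
e^(-1.52) ≈ 0.2187119
lam^k = 1.52^9 ≈ 43.310410
k! = 9! = 362880
P = 0.2187119 * 43.310410 / 362880 ≈ 0.000026

0.000026


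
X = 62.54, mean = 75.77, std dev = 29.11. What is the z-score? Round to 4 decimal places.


z = (X - mu) / sigma
X - mu = 62.54 - 75.77 = -13.23
z = -13.23 / 29.11 = -1323/2911 ≈ -0.454483

-0.4545


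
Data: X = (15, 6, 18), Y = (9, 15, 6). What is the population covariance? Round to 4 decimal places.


Cov = (1/n)*sum((xi-xbar)(yi-ybar))
n = 3, xbar = 39/3 = 13, ybar = 30/3 = 10
sum((xi-xbar)(yi-ybar)) = -57
Cov = -57 / 3 = -19

-19.0000


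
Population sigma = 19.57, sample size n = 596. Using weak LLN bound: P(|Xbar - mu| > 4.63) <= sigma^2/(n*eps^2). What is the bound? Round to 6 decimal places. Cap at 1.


bound = min(1, sigma^2/(n*eps^2))
sigma^2 = 19.57^2 = 382.9849
n*eps^2 = 596 * 4.63^2 = 596 * 21.4369 = 12776.3924
sigma^2/(n*eps^2) = 382.9849 / 12776.3924 ≈ 0.02997598

0.029976


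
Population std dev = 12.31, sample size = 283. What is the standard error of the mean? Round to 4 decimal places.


SE = sigma / sqrt(n)
sqrt(283) ≈ 16.822604
SE = 12.31 / 16.822604 ≈ 0.731754

0.7318


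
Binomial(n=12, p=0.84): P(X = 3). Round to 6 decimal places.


P = C(n,k) * p^k * (1-p)^(n-k)
C(12,3) = 220
p^k = 0.84^3 = 0.592704
(1-p)^(n-k) = 0.16^9 ≈ 0.00000006871948
P = 220 * 0.592704 * 0.00000006871948 ≈ 0.000009

0.000009


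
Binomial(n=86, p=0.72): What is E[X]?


E[X] = n*p = 86 * 0.72 = 61.92

61.92


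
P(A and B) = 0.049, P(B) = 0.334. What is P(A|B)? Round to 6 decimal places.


P(A|B) = P(A and B) / P(B) = 0.049 / 0.334 = 49/334 ≈ 0.14670659

0.146707


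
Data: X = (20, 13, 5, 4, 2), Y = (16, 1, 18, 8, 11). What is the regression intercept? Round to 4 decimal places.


a = ybar - b*xbar, where b = sum((xi-xbar)(yi-ybar)) / sum((xi-xbar)^2)
n = 5, xbar = 44/5 = 8.8, ybar = 54/5 = 10.8
Sxy = sum((xi-xbar)(yi-ybar)) = 1.8
Sxx = sum((xi-xbar)^2) = 226.8
b = Sxy / Sxx = 1/126 ≈ 0.007937
a = 10.8 - 0.007937 * 8.8 = 676/63 ≈ 10.730159

10.7302


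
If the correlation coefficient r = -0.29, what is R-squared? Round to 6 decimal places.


R^2 = r^2 = (-0.29)^2 = 0.0841

0.084100


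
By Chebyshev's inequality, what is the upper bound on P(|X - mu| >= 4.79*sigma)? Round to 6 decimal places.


P <= 1/k^2
k^2 = 4.79^2 = 22.9441
1/k^2 = 1 / 22.9441 ≈ 0.04358419

0.043584


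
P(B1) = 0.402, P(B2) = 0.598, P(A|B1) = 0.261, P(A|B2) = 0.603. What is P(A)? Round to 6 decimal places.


P(A) = P(A|B1)*P(B1) + P(A|B2)*P(B2)
P(A|B1)*P(B1) = 0.261 * 0.402 = 0.104922
P(A|B2)*P(B2) = 0.603 * 0.598 = 0.360594
P(A) = 0.104922 + 0.360594 = 0.465516

0.465516


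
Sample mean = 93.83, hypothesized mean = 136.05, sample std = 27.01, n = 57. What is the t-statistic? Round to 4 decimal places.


t = (xbar - mu0) / (s/sqrt(n))
xbar - mu0 = 93.83 - 136.05 = -42.22
sqrt(57) ≈ 7.54983444
s/sqrt(n) = 27.01 / 7.54983444 ≈ 3.57756190
t = -42.22 / 3.57756190 ≈ -11.801333

-11.8013


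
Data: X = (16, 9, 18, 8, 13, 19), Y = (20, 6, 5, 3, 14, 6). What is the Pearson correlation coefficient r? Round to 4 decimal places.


r = sum((xi-xbar)(yi-ybar)) / sqrt(sum((xi-xbar)^2) * sum((yi-ybar)^2))
n = 6, xbar = 83/6 ≈ 13.833333, ybar = 54/6 = 9
Sxy = sum((xi-xbar)(yi-ybar)) = 37
Sxx = sum((xi-xbar)^2) = 641/6 ≈ 106.833333
Syy = sum((yi-ybar)^2) = 216
sqrt(Sxx*Syy) ≈ 151.907867
r = Sxy / sqrt(Sxx*Syy) = 37 / 151.907867 ≈ 0.243569

0.2436


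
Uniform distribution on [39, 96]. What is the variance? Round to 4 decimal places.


Var = (b-a)^2 / 12
(b-a)^2 = (96 - 39)^2 = 3249
Var = 3249/12 = 270.75

270.7500


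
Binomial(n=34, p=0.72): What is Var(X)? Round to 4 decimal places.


Var = n*p*(1-p) = 34 * 0.72 * 0.28 = 6.8544

6.8544


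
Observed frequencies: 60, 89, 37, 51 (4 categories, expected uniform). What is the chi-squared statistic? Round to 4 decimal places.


chi2 = sum((O-E)^2/E), E = total/4
total = 237, E = 237/4 = 59.25
(60 - 59.25)^2 / 59.25 = 0.5625 / 59.25 = 3/316 ≈ 0.009494
(89 - 59.25)^2 / 59.25 = 885.0625 / 59.25 = 14161/948 ≈ 14.937764
(37 - 59.25)^2 / 59.25 = 495.0625 / 59.25 = 7921/948 ≈ 8.355485
(51 - 59.25)^2 / 59.25 = 68.0625 / 59.25 = 363/316 ≈ 1.148734
chi2 = 5795/237 ≈ 24.451477

24.4515


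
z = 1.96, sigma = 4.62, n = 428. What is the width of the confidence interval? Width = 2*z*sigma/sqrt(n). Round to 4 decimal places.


width = 2*z*sigma/sqrt(n)
2*z*sigma = 2 * 1.96 * 4.62 = 18.1104
sqrt(428) ≈ 20.688161
width = 18.1104 / 20.688161 ≈ 0.875399

0.8754


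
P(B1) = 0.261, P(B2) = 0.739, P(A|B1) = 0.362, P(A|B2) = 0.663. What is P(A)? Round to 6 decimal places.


P(A) = P(A|B1)*P(B1) + P(A|B2)*P(B2)
P(A|B1)*P(B1) = 0.362 * 0.261 = 0.094482
P(A|B2)*P(B2) = 0.663 * 0.739 = 0.489957
P(A) = 0.094482 + 0.489957 = 0.584439

0.584439


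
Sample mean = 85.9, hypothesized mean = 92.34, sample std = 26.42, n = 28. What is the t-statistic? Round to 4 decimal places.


t = (xbar - mu0) / (s/sqrt(n))
xbar - mu0 = 85.9 - 92.34 = -6.44
sqrt(28) ≈ 5.29150262
s/sqrt(n) = 26.42 / 5.29150262 ≈ 4.99291069
t = -6.44 / 4.99291069 ≈ -1.289829

-1.2898


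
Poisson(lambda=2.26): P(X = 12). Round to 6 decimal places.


P = e^(-lam) * lam^k / k!
e^(-2.26) ≈ 0.1043505
lam^k = 2.26^12 ≈ 17754.206618
k! = 12! = 479001600
P = 0.1043505 * 17754.206618 / 479001600 ≈ 0.000004

0.000004


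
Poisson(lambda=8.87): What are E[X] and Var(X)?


E[X] = Var(X) = lambda = 8.87

8.87, 8.87


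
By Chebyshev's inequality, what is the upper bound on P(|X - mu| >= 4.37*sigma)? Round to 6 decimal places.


P <= 1/k^2
k^2 = 4.37^2 = 19.0969
1/k^2 = 1 / 19.0969 ≈ 0.05236452

0.052365


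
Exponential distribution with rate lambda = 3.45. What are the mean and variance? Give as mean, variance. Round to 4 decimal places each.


mean = 1/lam, var = 1/lam^2
mean = 1 / 3.45 = 20/69 ≈ 0.289855
lam^2 = 3.45^2 = 11.9025
var = 1 / 11.9025 = 400/4761 ≈ 0.084016

0.2899, 0.0840


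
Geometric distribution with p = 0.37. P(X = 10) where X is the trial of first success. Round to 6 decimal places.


P = (1-p)^(k-1) * p
(1-p)^(k-1) = 0.63^9 ≈ 0.01563381
P = 0.01563381 * 0.37 ≈ 0.005784511

0.005785


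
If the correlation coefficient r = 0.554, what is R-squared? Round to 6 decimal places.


R^2 = r^2 = (0.554)^2 = 0.306916

0.306916


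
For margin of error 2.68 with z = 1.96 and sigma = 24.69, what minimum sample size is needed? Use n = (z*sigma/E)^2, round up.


z*sigma/E = 1.96 * 24.69 / 2.68 = 120981/6700 ≈ 18.056866
(z*sigma/E)^2 ≈ 326.050398
round up: n = 327

327


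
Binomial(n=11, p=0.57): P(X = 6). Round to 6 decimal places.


P = C(n,k) * p^k * (1-p)^(n-k)
C(11,6) = 462
p^k = 0.57^6 ≈ 0.03429645
(1-p)^(n-k) = 0.43^5 ≈ 0.01470084
P = 462 * 0.03429645 * 0.01470084 ≈ 0.232934

0.232934


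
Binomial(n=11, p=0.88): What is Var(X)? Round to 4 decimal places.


Var = n*p*(1-p) = 11 * 0.88 * 0.12 = 1.1616

1.1616


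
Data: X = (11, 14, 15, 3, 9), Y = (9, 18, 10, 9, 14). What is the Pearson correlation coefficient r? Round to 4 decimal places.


r = sum((xi-xbar)(yi-ybar)) / sqrt(sum((xi-xbar)^2) * sum((yi-ybar)^2))
n = 5, xbar = 52/5 = 10.4, ybar = 60/5 = 12
Sxy = sum((xi-xbar)(yi-ybar)) = 30
Sxx = sum((xi-xbar)^2) = 91.2
Syy = sum((yi-ybar)^2) = 62
sqrt(Sxx*Syy) ≈ 75.195745
r = Sxy / sqrt(Sxx*Syy) = 30 / 75.195745 ≈ 0.398959

0.3990


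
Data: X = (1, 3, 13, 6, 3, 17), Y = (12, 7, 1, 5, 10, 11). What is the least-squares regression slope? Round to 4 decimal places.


b = sum((xi-xbar)(yi-ybar)) / sum((xi-xbar)^2)
n = 6, xbar = 43/6 ≈ 7.166667, ybar = 46/6 = 23/3 ≈ 7.666667
Sxy = sum((xi-xbar)(yi-ybar)) = -110/3 ≈ -36.666667
Sxx = sum((xi-xbar)^2) = 1229/6 ≈ 204.833333
b = Sxy / Sxx = -220/1229 ≈ -0.179007

-0.1790


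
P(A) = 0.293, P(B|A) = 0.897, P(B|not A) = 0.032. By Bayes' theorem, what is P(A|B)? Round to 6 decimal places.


P(A|B) = P(B|A)*P(A) / P(B), P(B) = P(B|A)*P(A) + P(B|not A)*P(not A)
P(B|A)*P(A) = 0.897 * 0.293 = 0.262821
P(B|not A)*P(not A) = 0.032 * 0.707 = 0.022624
P(B) = 0.262821 + 0.022624 = 0.285445
P(A|B) = 0.262821 / 0.285445 ≈ 0.92074130

0.920741


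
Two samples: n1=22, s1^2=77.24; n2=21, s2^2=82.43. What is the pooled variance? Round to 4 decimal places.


sp^2 = ((n1-1)*s1^2 + (n2-1)*s2^2)/(n1+n2-2)
(n1-1)*s1^2 = 21 * 77.24 = 1622.04
(n2-1)*s2^2 = 20 * 82.43 = 1648.6
numerator = 1622.04 + 1648.6 = 3270.64
n1+n2-2 = 41
sp^2 = 3270.64 / 41 = 81766/1025 ≈ 79.771707

79.7717


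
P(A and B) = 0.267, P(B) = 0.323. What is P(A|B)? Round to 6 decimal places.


P(A|B) = P(A and B) / P(B) = 0.267 / 0.323 = 267/323 ≈ 0.82662539

0.826625


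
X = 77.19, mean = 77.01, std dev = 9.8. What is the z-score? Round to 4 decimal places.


z = (X - mu) / sigma
X - mu = 77.19 - 77.01 = 0.18
z = 0.18 / 9.8 = 9/490 ≈ 0.018367

0.0184


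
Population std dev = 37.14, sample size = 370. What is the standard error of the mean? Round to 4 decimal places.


SE = sigma / sqrt(n)
sqrt(370) ≈ 19.235384
SE = 37.14 / 19.235384 ≈ 1.930817

1.9308


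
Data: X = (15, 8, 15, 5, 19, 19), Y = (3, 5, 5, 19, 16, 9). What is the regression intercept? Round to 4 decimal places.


a = ybar - b*xbar, where b = sum((xi-xbar)(yi-ybar)) / sum((xi-xbar)^2)
n = 6, xbar = 81/6 = 13.5, ybar = 57/6 = 9.5
Sxy = sum((xi-xbar)(yi-ybar)) = -39.5
Sxx = sum((xi-xbar)^2) = 167.5
b = Sxy / Sxx = -79/335 ≈ -0.235821
a = 9.5 - (-0.235821) * 13.5 = 4249/335 ≈ 12.683582

12.6836


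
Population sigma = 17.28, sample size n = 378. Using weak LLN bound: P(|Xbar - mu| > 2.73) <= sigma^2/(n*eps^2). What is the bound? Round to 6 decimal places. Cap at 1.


bound = min(1, sigma^2/(n*eps^2))
sigma^2 = 17.28^2 = 298.5984
n*eps^2 = 378 * 2.73^2 = 378 * 7.4529 = 2817.1962
sigma^2/(n*eps^2) = 298.5984 / 2817.1962 ≈ 0.10599134

0.105991


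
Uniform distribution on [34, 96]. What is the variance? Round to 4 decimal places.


Var = (b-a)^2 / 12
(b-a)^2 = (96 - 34)^2 = 3844
Var = 3844/12 ≈ 320.333333

320.3333


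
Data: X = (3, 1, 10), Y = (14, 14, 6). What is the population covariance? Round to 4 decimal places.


Cov = (1/n)*sum((xi-xbar)(yi-ybar))
n = 3, xbar = 14/3 ≈ 4.666667, ybar = 34/3 ≈ 11.333333
sum((xi-xbar)(yi-ybar)) = -128/3 ≈ -42.666667
Cov = -42.666667 / 3 = -128/9 ≈ -14.222222

-14.2222


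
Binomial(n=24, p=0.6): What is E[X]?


E[X] = n*p = 24 * 0.6 = 14.4

14.4


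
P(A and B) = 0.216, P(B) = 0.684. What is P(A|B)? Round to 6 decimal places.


P(A|B) = P(A and B) / P(B) = 0.216 / 0.684 = 6/19 ≈ 0.31578947

0.315789


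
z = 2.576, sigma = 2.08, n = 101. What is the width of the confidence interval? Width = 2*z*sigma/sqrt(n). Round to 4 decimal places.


width = 2*z*sigma/sqrt(n)
2*z*sigma = 2 * 2.576 * 2.08 = 10.71616
sqrt(101) ≈ 10.049876
width = 10.71616 / 10.049876 ≈ 1.066298

1.0663


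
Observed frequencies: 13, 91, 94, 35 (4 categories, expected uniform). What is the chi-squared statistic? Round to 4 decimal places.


chi2 = sum((O-E)^2/E), E = total/4
total = 233, E = 233/4 = 58.25
(13 - 58.25)^2 / 58.25 = 2047.5625 / 58.25 = 32761/932 ≈ 35.151288
(91 - 58.25)^2 / 58.25 = 1072.5625 / 58.25 = 17161/932 ≈ 18.413090
(94 - 58.25)^2 / 58.25 = 1278.0625 / 58.25 = 20449/932 ≈ 21.940987
(35 - 58.25)^2 / 58.25 = 540.5625 / 58.25 = 8649/932 ≈ 9.280043
chi2 = 19755/233 ≈ 84.785408

84.7854


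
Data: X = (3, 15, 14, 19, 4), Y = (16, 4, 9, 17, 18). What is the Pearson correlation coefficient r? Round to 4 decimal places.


r = sum((xi-xbar)(yi-ybar)) / sqrt(sum((xi-xbar)^2) * sum((yi-ybar)^2))
n = 5, xbar = 55/5 = 11, ybar = 64/5 = 12.8
Sxy = sum((xi-xbar)(yi-ybar)) = -75
Sxx = sum((xi-xbar)^2) = 202
Syy = sum((yi-ybar)^2) = 146.8
sqrt(Sxx*Syy) ≈ 172.202207
r = Sxy / sqrt(Sxx*Syy) = -75 / 172.202207 ≈ -0.435534

-0.4355


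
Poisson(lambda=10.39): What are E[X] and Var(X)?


E[X] = Var(X) = lambda = 10.39

10.39, 10.39


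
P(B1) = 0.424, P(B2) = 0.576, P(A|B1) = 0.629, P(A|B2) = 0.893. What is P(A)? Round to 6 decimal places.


P(A) = P(A|B1)*P(B1) + P(A|B2)*P(B2)
P(A|B1)*P(B1) = 0.629 * 0.424 = 0.266696
P(A|B2)*P(B2) = 0.893 * 0.576 = 0.514368
P(A) = 0.266696 + 0.514368 = 0.781064

0.781064


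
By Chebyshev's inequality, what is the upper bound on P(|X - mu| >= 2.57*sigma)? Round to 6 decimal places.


P <= 1/k^2
k^2 = 2.57^2 = 6.6049
1/k^2 = 1 / 6.6049 ≈ 0.15140275

0.151403


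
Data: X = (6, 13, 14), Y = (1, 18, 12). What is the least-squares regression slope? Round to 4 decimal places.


b = sum((xi-xbar)(yi-ybar)) / sum((xi-xbar)^2)
n = 3, xbar = 33/3 = 11, ybar = 31/3 ≈ 10.333333
Sxy = sum((xi-xbar)(yi-ybar)) = 67
Sxx = sum((xi-xbar)^2) = 38
b = Sxy / Sxx = 67/38 ≈ 1.763158

1.7632


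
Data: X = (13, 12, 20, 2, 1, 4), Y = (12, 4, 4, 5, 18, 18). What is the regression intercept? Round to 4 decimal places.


a = ybar - b*xbar, where b = sum((xi-xbar)(yi-ybar)) / sum((xi-xbar)^2)
n = 6, xbar = 52/6 = 26/3 ≈ 8.666667, ybar = 61/6 ≈ 10.166667
Sxy = sum((xi-xbar)(yi-ybar)) = -434/3 ≈ -144.666667
Sxx = sum((xi-xbar)^2) = 850/3 ≈ 283.333333
b = Sxy / Sxx = -217/425 ≈ -0.510588
a = 10.166667 - (-0.510588) * 8.666667 = 12403/850 ≈ 14.591765

14.5918


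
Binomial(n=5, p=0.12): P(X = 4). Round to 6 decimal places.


P = C(n,k) * p^k * (1-p)^(n-k)
C(5,4) = 5
p^k = 0.12^4 = 0.00020736
(1-p)^(n-k) = 0.88^1 = 0.88
P = 5 * 0.00020736 * 0.88 ≈ 0.000912

0.000912


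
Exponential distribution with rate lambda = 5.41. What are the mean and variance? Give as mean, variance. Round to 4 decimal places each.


mean = 1/lam, var = 1/lam^2
mean = 1 / 5.41 = 100/541 ≈ 0.184843
lam^2 = 5.41^2 = 29.2681
var = 1 / 29.2681 ≈ 0.034167

0.1848, 0.0342


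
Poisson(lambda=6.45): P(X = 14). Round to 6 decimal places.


P = e^(-lam) * lam^k / k!
e^(-6.45) ≈ 0.001580522
lam^k = 6.45^14 ≈ 215692977130.698728
k! = 14! = 87178291200
P = 0.001580522 * 215692977130.698728 / 87178291200 ≈ 0.003910

0.003910


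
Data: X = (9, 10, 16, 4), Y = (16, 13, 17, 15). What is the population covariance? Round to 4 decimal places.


Cov = (1/n)*sum((xi-xbar)(yi-ybar))
n = 4, xbar = 39/4 = 9.75, ybar = 61/4 = 15.25
sum((xi-xbar)(yi-ybar)) = 11.25
Cov = 11.25 / 4 = 2.8125

2.8125


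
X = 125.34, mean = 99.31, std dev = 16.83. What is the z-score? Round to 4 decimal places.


z = (X - mu) / sigma
X - mu = 125.34 - 99.31 = 26.03
z = 26.03 / 16.83 = 2603/1683 ≈ 1.546643

1.5466


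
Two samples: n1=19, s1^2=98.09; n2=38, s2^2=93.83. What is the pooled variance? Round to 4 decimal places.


sp^2 = ((n1-1)*s1^2 + (n2-1)*s2^2)/(n1+n2-2)
(n1-1)*s1^2 = 18 * 98.09 = 1765.62
(n2-1)*s2^2 = 37 * 93.83 = 3471.71
numerator = 1765.62 + 3471.71 = 5237.33
n1+n2-2 = 55
sp^2 = 5237.33 / 55 = 523733/5500 ≈ 95.224182

95.2242


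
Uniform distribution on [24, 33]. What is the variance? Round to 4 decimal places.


Var = (b-a)^2 / 12
(b-a)^2 = (33 - 24)^2 = 81
Var = 81/12 = 6.75

6.7500


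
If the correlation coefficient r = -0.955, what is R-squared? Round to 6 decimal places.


R^2 = r^2 = (-0.955)^2 = 0.912025

0.912025


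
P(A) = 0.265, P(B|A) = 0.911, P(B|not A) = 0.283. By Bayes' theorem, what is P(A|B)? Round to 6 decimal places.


P(A|B) = P(B|A)*P(A) / P(B), P(B) = P(B|A)*P(A) + P(B|not A)*P(not A)
P(B|A)*P(A) = 0.911 * 0.265 = 0.241415
P(B|not A)*P(not A) = 0.283 * 0.735 = 0.208005
P(B) = 0.241415 + 0.208005 = 0.44942
P(A|B) = 0.241415 / 0.44942 ≈ 0.53717013

0.537170


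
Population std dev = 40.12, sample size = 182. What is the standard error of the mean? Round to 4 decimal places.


SE = sigma / sqrt(n)
sqrt(182) ≈ 13.490738
SE = 40.12 / 13.490738 ≈ 2.973892

2.9739


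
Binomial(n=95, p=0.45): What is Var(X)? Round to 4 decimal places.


Var = n*p*(1-p) = 95 * 0.45 * 0.55 = 23.5125

23.5125


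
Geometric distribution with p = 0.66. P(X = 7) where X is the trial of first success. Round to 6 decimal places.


P = (1-p)^(k-1) * p
(1-p)^(k-1) = 0.34^6 ≈ 0.001544804
P = 0.001544804 * 0.66 ≈ 0.001019571

0.001020


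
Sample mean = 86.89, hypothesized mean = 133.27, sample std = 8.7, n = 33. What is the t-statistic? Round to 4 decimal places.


t = (xbar - mu0) / (s/sqrt(n))
xbar - mu0 = 86.89 - 133.27 = -46.38
sqrt(33) ≈ 5.74456265
s/sqrt(n) = 8.7 / 5.74456265 ≈ 1.51447561
t = -46.38 / 1.51447561 ≈ -30.624462

-30.6245


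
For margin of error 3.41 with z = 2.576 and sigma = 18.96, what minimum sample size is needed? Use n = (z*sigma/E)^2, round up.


z*sigma/E = 2.576 * 18.96 / 3.41 ≈ 14.322862
(z*sigma/E)^2 ≈ 205.144381
round up: n = 206

206


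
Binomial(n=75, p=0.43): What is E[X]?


E[X] = n*p = 75 * 0.43 = 32.25

32.25


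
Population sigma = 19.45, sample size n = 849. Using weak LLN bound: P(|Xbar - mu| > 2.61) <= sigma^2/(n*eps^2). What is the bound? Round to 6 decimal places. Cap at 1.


bound = min(1, sigma^2/(n*eps^2))
sigma^2 = 19.45^2 = 378.3025
n*eps^2 = 849 * 2.61^2 = 849 * 6.8121 = 5783.4729
sigma^2/(n*eps^2) = 378.3025 / 5783.4729 ≈ 0.06541096

0.065411


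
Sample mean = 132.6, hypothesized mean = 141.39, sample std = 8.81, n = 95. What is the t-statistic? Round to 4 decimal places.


t = (xbar - mu0) / (s/sqrt(n))
xbar - mu0 = 132.6 - 141.39 = -8.79
sqrt(95) ≈ 9.74679434
s/sqrt(n) = 8.81 / 9.74679434 ≈ 0.90388693
t = -8.79 / 0.90388693 ≈ -9.724668

-9.7247


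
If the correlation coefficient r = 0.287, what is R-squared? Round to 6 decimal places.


R^2 = r^2 = (0.287)^2 = 0.082369

0.082369


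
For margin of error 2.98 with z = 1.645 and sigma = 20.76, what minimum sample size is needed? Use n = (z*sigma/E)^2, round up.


z*sigma/E = 1.645 * 20.76 / 2.98 ≈ 11.459799
(z*sigma/E)^2 ≈ 131.326985
round up: n = 132

132


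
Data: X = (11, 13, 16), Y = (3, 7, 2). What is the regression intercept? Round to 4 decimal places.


a = ybar - b*xbar, where b = sum((xi-xbar)(yi-ybar)) / sum((xi-xbar)^2)
n = 3, xbar = 40/3 ≈ 13.333333, ybar = 12/3 = 4
Sxy = sum((xi-xbar)(yi-ybar)) = -4
Sxx = sum((xi-xbar)^2) = 38/3 ≈ 12.666667
b = Sxy / Sxx = -6/19 ≈ -0.315789
a = 4 - (-0.315789) * 13.333333 = 156/19 ≈ 8.210526

8.2105
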